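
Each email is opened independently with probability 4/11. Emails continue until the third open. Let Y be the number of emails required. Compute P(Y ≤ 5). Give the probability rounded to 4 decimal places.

0.2567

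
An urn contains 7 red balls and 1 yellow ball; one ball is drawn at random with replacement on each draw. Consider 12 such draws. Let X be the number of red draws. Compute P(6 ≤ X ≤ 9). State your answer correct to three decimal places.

0.182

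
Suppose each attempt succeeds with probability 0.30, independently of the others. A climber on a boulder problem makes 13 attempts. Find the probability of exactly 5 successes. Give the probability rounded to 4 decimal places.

X ~ Binomial(n=13, p=0.30).
P(X=5) = C(13,5) · p^5 · (1−p)^8
= 1287 · 0.00243 · 0.057648 = 0.180289

0.1803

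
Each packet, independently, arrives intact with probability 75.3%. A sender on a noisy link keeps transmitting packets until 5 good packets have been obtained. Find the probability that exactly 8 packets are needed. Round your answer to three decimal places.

0.128

Y = trial on which the fifth success occurs; negative binomial, r=5, p=0.753.
P(Y=8) = C(7,4) · p^5 · (1−p)^3
= 35 · 0.24209 · 0.015069 = 0.12768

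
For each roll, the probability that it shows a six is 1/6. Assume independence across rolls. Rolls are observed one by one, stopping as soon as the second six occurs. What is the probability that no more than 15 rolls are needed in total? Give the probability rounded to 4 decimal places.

0.7404

Finishing within 15 rolls ⇔ at least 2 successes in the first 15. With X ~ Binomial(15, 0.166667), P(Y ≤ 15) = 1 − P(X ≤ 1).
  k=0: C(15,0)·0.166667^0·0.833333^15 = 0.064905
  k=1: C(15,1)·0.166667^1·0.833333^14 = 0.194716
1 − 0.259622 = 0.740378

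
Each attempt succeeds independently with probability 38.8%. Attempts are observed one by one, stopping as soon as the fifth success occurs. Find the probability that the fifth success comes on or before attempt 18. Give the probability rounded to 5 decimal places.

0.88741

Finishing within 18 attempts ⇔ at least 5 successes in the first 18. With X ~ Binomial(18, 0.388), P(Y ≤ 18) = 1 − P(X ≤ 4).
  k=0: C(18,0)·0.388^0·0.612^18 = 0.0001451
  k=1: C(18,1)·0.388^1·0.612^17 = 0.0016553
  k=2: C(18,2)·0.388^2·0.612^16 = 0.0089203
  k=3: C(18,3)·0.388^3·0.612^15 = 0.0301618
  k=4: C(18,4)·0.388^4·0.612^14 = 0.0717081
1 − 0.1125905 = 0.8874095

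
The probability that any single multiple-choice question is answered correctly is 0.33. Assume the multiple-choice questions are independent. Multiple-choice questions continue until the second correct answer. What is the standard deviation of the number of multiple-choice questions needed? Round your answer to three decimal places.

3.508

Y = total multiple-choice questions until the second success; negative binomial with r=2, p=0.33.
SD(Y) = √[r(1−p)/p²] = √(12.30487) = 3.50783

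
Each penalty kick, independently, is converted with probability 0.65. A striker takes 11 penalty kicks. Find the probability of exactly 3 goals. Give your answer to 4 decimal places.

X ~ Binomial(n=11, p=0.65).
P(X=3) = C(11,3) · p^3 · (1−p)^8
= 165 · 0.27463 · 0.00022519 = 0.010204

0.0102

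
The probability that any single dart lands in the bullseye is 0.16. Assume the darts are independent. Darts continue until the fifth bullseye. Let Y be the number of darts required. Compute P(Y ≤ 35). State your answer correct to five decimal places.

0.67912

Finishing within 35 darts ⇔ at least 5 successes in the first 35. With X ~ Binomial(35, 0.16), P(Y ≤ 35) = 1 − P(X ≤ 4).
  k=0: C(35,0)·0.16^0·0.84^35 = 0.0022376
  k=1: C(35,1)·0.16^1·0.84^34 = 0.0149171
  k=2: C(35,2)·0.16^2·0.84^33 = 0.0483029
  k=3: C(35,3)·0.16^3·0.84^32 = 0.1012061
  k=4: C(35,4)·0.16^4·0.84^31 = 0.1542188
1 − 0.3208825 = 0.6791175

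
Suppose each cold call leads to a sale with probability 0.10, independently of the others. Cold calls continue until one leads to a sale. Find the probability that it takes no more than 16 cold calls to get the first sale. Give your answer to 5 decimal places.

Y = number of cold calls to the first success; geometric, p = 0.10.
P(Y ≤ 16) = 1 − (1−p)^16 = 1 − 0.1853020 = 0.8146980

0.81470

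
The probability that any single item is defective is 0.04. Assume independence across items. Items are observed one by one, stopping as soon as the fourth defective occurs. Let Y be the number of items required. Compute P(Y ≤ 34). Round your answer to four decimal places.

Finishing within 34 items ⇔ at least 4 successes in the first 34. With X ~ Binomial(34, 0.04), P(Y ≤ 34) = 1 − P(X ≤ 3).
  k=0: C(34,0)·0.04^0·0.96^34 = 0.249587
  k=1: C(34,1)·0.04^1·0.96^33 = 0.353582
  k=2: C(34,2)·0.04^2·0.96^32 = 0.243087
  k=3: C(34,3)·0.04^3·0.96^31 = 0.108039
1 − 0.954295 = 0.045705

0.0457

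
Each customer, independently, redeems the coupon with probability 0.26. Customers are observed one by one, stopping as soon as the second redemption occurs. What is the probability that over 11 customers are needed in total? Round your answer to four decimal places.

0.1773

Needing more than 11 customers ⇔ fewer than 2 successes in the first 11. With X ~ Binomial(11, 0.26), P(Y > 11) = P(X ≤ 1).
  k=0: C(11,0)·0.26^0·0.74^11 = 0.036438
  k=1: C(11,1)·0.26^1·0.74^10 = 0.140826
P(X ≤ 1) = 0.177264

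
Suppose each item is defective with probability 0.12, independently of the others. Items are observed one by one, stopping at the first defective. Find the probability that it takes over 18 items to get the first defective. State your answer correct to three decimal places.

Y = number of items to the first success; geometric, p = 0.12.
P(Y > 18) = P(first 18 all fail) = (1−p)^18 = 0.10016

0.100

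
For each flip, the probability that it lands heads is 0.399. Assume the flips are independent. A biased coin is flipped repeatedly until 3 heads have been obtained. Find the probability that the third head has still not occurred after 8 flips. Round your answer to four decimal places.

Needing more than 8 flips ⇔ fewer than 3 successes in the first 8. With X ~ Binomial(8, 0.399), P(Y > 8) = P(X ≤ 2).
  k=0: C(8,0)·0.399^0·0.601^8 = 0.017021
  k=1: C(8,1)·0.399^1·0.601^7 = 0.090403
  k=2: C(8,2)·0.399^2·0.601^6 = 0.210064
P(X ≤ 2) = 0.317488

0.3175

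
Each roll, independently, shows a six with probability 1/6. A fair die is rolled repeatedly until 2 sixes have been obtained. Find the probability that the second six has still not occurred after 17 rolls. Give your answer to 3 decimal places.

0.198

Needing more than 17 rolls ⇔ fewer than 2 successes in the first 17. With X ~ Binomial(17, 0.166667), P(Y > 17) = P(X ≤ 1).
  k=0: C(17,0)·0.166667^0·0.833333^17 = 0.04507
  k=1: C(17,1)·0.166667^1·0.833333^16 = 0.15325
P(X ≤ 1) = 0.19832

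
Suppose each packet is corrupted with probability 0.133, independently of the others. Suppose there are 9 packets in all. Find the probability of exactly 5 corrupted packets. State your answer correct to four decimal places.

X ~ Binomial(n=9, p=0.133).
P(X=5) = C(9,5) · p^5 · (1−p)^4
= 126 · 4.1616e-05 · 0.56504 = 0.002963

0.0030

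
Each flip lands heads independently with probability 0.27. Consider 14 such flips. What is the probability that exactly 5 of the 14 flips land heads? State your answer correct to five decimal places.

0.16912

X ~ Binomial(n=14, p=0.27).
P(X=5) = C(14,5) · p^5 · (1−p)^9
= 2002 · 0.0014349 · 0.058872 = 0.1691175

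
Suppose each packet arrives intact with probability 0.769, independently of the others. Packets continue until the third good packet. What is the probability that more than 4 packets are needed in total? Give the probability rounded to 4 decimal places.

Needing more than 4 packets ⇔ fewer than 3 successes in the first 4. With X ~ Binomial(4, 0.769), P(Y > 4) = P(X ≤ 2).
  k=0: C(4,0)·0.769^0·0.231^4 = 0.002847
  k=1: C(4,1)·0.769^1·0.231^3 = 0.037916
  k=2: C(4,2)·0.769^2·0.231^2 = 0.189334
P(X ≤ 2) = 0.230097

0.2301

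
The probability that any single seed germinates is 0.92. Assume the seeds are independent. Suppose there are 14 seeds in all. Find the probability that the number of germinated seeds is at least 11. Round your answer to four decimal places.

X ~ Binomial(14, 0.92); P(X ≥ 11) = Σ C(14,k) p^k (1−p)^(14−k) over k:
  k=11: C(14,11)·0.92^11·0.08^3 = 0.074480
  k=12: C(14,12)·0.92^12·0.08^2 = 0.214129
  k=13: C(14,13)·0.92^13·0.08^1 = 0.378843
  k=14: C(14,14)·0.92^14·0.08^0 = 0.311193
Total = 0.978645

0.9786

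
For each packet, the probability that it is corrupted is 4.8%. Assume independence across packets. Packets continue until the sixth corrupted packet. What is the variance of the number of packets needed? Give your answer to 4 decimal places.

2479.1667

Y = total packets until the sixth success; negative binomial with r=6, p=0.048.
Var(Y) = r(1−p)/p² = 6·0.952 / 0.048² = 2479.166667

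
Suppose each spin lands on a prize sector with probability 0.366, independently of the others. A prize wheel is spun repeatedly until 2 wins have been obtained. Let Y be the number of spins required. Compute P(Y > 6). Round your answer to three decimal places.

0.290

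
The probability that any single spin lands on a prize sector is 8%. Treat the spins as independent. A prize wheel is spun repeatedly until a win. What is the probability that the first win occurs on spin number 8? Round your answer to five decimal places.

Geometric (trials to first success), p = 0.08.
P(Y = 8) = (1−p)^7 · p = 0.55785 · 0.08 = 0.0446277

0.04463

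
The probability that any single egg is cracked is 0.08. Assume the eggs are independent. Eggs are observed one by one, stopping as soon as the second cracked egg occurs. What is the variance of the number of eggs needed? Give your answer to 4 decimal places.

Y = total eggs until the second success; negative binomial with r=2, p=0.08.
Var(Y) = r(1−p)/p² = 2·0.92 / 0.08² = 287.500000

287.5000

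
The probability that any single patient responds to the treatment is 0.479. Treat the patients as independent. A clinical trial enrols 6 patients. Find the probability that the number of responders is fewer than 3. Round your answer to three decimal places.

X ~ Binomial(6, 0.479); P(X ≤ 2) = Σ C(6,k) p^k (1−p)^(6−k) over k:
  k=0: C(6,0)·0.479^0·0.521^6 = 0.02000
  k=1: C(6,1)·0.479^1·0.521^5 = 0.11033
  k=2: C(6,2)·0.479^2·0.521^4 = 0.25358
Total = 0.38390

0.384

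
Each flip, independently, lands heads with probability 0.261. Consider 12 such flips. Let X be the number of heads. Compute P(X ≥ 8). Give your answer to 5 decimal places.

X ~ Binomial(12, 0.261); P(X ≥ 8) = Σ C(12,k) p^k (1−p)^(12−k) over k:
  k=8: C(12,8)·0.261^8·0.739^4 = 0.0031791
  k=9: C(12,9)·0.261^9·0.739^3 = 0.0004990
  k=10: C(12,10)·0.261^10·0.739^2 = 0.0000529
  k=11: C(12,11)·0.261^11·0.739^1 = 0.0000034
  k=12: C(12,12)·0.261^12·0.739^0 = 0.0000001
Total = 0.0037345

0.00373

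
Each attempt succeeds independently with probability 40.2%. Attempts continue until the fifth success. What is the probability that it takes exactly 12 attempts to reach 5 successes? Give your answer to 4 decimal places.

Y = trial on which the fifth success occurs; negative binomial, r=5, p=0.402.
P(Y=12) = C(11,4) · p^5 · (1−p)^7
= 330 · 0.010499 · 0.027347 = 0.094744

0.0947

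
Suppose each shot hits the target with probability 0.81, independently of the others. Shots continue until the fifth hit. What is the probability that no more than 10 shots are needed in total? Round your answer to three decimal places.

0.995

Finishing within 10 shots ⇔ at least 5 successes in the first 10. With X ~ Binomial(10, 0.81), P(Y ≤ 10) = 1 − P(X ≤ 4).
  k=0: C(10,0)·0.81^0·0.19^10 = 0.00000
  k=1: C(10,1)·0.81^1·0.19^9 = 0.00000
  k=2: C(10,2)·0.81^2·0.19^8 = 0.00005
  k=3: C(10,3)·0.81^3·0.19^7 = 0.00057
  k=4: C(10,4)·0.81^4·0.19^6 = 0.00425
1 − 0.00488 = 0.99512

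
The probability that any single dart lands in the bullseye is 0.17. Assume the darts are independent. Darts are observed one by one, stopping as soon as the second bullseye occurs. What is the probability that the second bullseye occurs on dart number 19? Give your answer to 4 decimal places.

Y = trial on which the second success occurs; negative binomial, r=2, p=0.17.
P(Y=19) = C(18,1) · p^2 · (1−p)^17
= 18 · 0.0289 · 0.042104 = 0.021903

0.0219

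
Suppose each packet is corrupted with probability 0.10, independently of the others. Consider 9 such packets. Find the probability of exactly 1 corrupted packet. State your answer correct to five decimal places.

X ~ Binomial(n=9, p=0.10).
P(X=1) = C(9,1) · p^1 · (1−p)^8
= 9 · 0.1 · 0.43047 = 0.3874205

0.38742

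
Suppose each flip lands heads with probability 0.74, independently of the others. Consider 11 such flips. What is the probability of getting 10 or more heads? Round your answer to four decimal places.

X ~ Binomial(11, 0.74); P(X ≥ 10) = Σ C(11,k) p^k (1−p)^(11−k) over k:
  k=10: C(11,10)·0.74^10·0.26^1 = 0.140826
  k=11: C(11,11)·0.74^11·0.26^0 = 0.036438
Total = 0.177264

0.1773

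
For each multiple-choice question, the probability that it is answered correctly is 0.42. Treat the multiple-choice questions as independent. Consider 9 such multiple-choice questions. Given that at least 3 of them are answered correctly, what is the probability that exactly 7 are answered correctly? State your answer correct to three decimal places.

X ~ Binomial(9, 0.42). Want P(X=7 | X≥3) = P(X=7) / P(X≥3).
P(X=7) = C(9,7)·0.42^7·0.58^2 = 0.02792
P(X≥3) = 1 − 0.00743 − 0.04841 − 0.14022 = 0.80395
Ratio = 0.02792 / 0.80395 = 0.03473

0.035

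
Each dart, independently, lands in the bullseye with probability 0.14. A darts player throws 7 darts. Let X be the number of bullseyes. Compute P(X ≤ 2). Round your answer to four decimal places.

X ~ Binomial(7, 0.14); P(X ≤ 2) = Σ C(7,k) p^k (1−p)^(7−k) over k:
  k=0: C(7,0)·0.14^0·0.86^7 = 0.347928
  k=1: C(7,1)·0.14^1·0.86^6 = 0.396476
  k=2: C(7,2)·0.14^2·0.86^5 = 0.193628
Total = 0.938031

0.9380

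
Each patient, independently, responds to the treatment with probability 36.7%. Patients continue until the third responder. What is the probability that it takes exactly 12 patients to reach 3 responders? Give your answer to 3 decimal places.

0.044

Y = trial on which the third success occurs; negative binomial, r=3, p=0.367.
P(Y=12) = C(11,2) · p^3 · (1−p)^9
= 55 · 0.049431 · 0.016317 = 0.04436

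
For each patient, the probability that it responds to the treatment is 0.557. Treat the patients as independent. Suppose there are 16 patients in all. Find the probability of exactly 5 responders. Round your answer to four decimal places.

0.0302

X ~ Binomial(n=16, p=0.557).
P(X=5) = C(16,5) · p^5 · (1−p)^11
= 4368 · 0.053614 · 0.00012896 = 0.030199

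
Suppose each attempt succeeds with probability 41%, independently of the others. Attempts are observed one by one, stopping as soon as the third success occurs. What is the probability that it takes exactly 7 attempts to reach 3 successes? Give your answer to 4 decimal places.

0.1253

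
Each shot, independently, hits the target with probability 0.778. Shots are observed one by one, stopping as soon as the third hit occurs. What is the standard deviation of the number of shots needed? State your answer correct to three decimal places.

1.049

Y = total shots until the third success; negative binomial with r=3, p=0.778.
SD(Y) = √[r(1−p)/p²] = √(1.10031) = 1.04896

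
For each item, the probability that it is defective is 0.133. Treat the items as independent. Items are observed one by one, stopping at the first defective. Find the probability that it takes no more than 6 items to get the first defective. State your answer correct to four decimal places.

0.5753

Y = number of items to the first success; geometric, p = 0.133.
P(Y ≤ 6) = 1 − (1−p)^6 = 1 − 0.424732 = 0.575268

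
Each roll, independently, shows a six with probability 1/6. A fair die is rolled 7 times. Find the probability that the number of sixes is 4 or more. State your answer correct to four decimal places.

X ~ Binomial(7, 0.166667); P(X ≥ 4) = Σ C(7,k) p^k (1−p)^(7−k) over k:
  k=4: C(7,4)·0.166667^4·0.833333^3 = 0.015629
  k=5: C(7,5)·0.166667^5·0.833333^2 = 0.001875
  k=6: C(7,6)·0.166667^6·0.833333^1 = 0.000125
  k=7: C(7,7)·0.166667^7·0.833333^0 = 0.000004
Total = 0.017633

0.0176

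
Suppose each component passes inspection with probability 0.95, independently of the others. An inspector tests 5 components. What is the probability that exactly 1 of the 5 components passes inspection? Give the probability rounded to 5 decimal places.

X ~ Binomial(n=5, p=0.95).
P(X=1) = C(5,1) · p^1 · (1−p)^4
= 5 · 0.95 · 6.25e-06 = 0.0000297

0.00003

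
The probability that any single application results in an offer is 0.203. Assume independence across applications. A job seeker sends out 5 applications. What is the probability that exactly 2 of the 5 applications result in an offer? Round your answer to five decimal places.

0.20863

X ~ Binomial(n=5, p=0.203).
P(X=2) = C(5,2) · p^2 · (1−p)^3
= 10 · 0.041209 · 0.50626 = 0.2086253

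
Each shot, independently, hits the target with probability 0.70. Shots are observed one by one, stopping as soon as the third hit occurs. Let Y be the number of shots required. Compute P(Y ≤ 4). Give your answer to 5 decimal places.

0.65170

Finishing within 4 shots ⇔ at least 3 successes in the first 4. With X ~ Binomial(4, 0.70), P(Y ≤ 4) = 1 − P(X ≤ 2).
  k=0: C(4,0)·0.70^0·0.30^4 = 0.0081000
  k=1: C(4,1)·0.70^1·0.30^3 = 0.0756000
  k=2: C(4,2)·0.70^2·0.30^2 = 0.2646000
1 − 0.3483000 = 0.6517000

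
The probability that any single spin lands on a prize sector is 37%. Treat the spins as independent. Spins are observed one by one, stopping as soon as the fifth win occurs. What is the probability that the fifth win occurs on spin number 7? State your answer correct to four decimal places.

0.0413

Y = trial on which the fifth success occurs; negative binomial, r=5, p=0.37.
P(Y=7) = C(6,4) · p^5 · (1−p)^2
= 15 · 0.0069344 · 0.3969 = 0.041284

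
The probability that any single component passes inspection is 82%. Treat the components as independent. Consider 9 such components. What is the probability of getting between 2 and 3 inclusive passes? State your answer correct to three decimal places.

0.002

X ~ Binomial(9, 0.82); P(2 ≤ X ≤ 3) = Σ C(9,k) p^k (1−p)^(9−k) over k:
  k=2: C(9,2)·0.82^2·0.18^7 = 0.00015
  k=3: C(9,3)·0.82^3·0.18^6 = 0.00158
Total = 0.00172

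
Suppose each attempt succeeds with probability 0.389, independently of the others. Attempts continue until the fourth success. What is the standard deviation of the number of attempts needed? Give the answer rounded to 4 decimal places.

Y = total attempts until the fourth success; negative binomial with r=4, p=0.389.
SD(Y) = √[r(1−p)/p²] = √(16.151096) = 4.018843

4.0188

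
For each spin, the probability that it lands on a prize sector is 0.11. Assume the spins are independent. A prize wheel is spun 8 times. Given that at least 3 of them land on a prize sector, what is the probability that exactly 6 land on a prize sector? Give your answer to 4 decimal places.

0.0008

X ~ Binomial(8, 0.11). Want P(X=6 | X≥3) = P(X=6) / P(X≥3).
P(X=6) = C(8,6)·0.11^6·0.89^2 = 0.000039
P(X≥3) = 1 − 0.393659 − 0.389236 − 0.168377 = 0.048728
Ratio = 0.000039 / 0.048728 = 0.000806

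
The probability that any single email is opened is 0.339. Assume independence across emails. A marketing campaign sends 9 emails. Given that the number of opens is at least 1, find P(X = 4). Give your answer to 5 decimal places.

X ~ Binomial(9, 0.339). Want P(X=4 | X≥1) = P(X=4) / P(X≥1).
P(X=4) = C(9,4)·0.339^4·0.661^5 = 0.2099794
P(X≥1) = 1 − 0.0240887 = 0.9759113
Ratio = 0.2099794 / 0.9759113 = 0.2151624

0.21516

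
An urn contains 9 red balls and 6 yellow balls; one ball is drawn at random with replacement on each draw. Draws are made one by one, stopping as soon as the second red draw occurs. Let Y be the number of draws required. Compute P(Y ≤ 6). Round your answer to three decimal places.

0.959

Finishing within 6 draws ⇔ at least 2 successes in the first 6. With X ~ Binomial(6, 0.60), P(Y ≤ 6) = 1 − P(X ≤ 1).
  k=0: C(6,0)·0.60^0·0.40^6 = 0.00410
  k=1: C(6,1)·0.60^1·0.40^5 = 0.03686
1 − 0.04096 = 0.95904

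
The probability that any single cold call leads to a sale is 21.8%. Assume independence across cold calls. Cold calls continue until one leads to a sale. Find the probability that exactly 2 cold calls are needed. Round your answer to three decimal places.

Geometric (trials to first success), p = 0.218.
P(Y = 2) = (1−p)^1 · p = 0.782 · 0.218 = 0.17048

0.170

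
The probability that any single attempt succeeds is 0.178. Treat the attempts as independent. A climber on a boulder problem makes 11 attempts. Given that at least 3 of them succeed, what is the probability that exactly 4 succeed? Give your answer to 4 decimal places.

0.2711

X ~ Binomial(11, 0.178). Want P(X=4 | X≥3) = P(X=4) / P(X≥3).
P(X=4) = C(11,4)·0.178^4·0.822^7 = 0.084003
P(X≥3) = 1 − 0.115768 − 0.275760 − 0.298572 = 0.309900
Ratio = 0.084003 / 0.309900 = 0.271066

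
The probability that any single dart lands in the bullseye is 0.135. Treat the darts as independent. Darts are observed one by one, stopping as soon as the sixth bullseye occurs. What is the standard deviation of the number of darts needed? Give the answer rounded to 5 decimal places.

16.87524

Y = total darts until the sixth success; negative binomial with r=6, p=0.135.
SD(Y) = √[r(1−p)/p²] = √(284.7736626) = 16.8752381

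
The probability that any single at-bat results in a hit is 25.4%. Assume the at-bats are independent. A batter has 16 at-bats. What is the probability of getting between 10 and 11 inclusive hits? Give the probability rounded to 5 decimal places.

X ~ Binomial(16, 0.254); P(10 ≤ X ≤ 11) = Σ C(16,k) p^k (1−p)^(16−k) over k:
  k=10: C(16,10)·0.254^10·0.746^6 = 0.0015427
  k=11: C(16,11)·0.254^11·0.746^5 = 0.0002865
Total = 0.0018293

0.00183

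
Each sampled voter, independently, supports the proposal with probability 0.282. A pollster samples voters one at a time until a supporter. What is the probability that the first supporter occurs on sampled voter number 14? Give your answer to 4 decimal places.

Geometric (trials to first success), p = 0.282.
P(Y = 14) = (1−p)^13 · p = 0.013478 · 0.282 = 0.003801

0.0038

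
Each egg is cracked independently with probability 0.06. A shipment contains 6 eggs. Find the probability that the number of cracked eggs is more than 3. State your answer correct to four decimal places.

0.0002

X ~ Binomial(6, 0.06); P(X ≥ 4) = Σ C(6,k) p^k (1−p)^(6−k) over k:
  k=4: C(6,4)·0.06^4·0.94^2 = 0.000172
  k=5: C(6,5)·0.06^5·0.94^1 = 0.000004
  k=6: C(6,6)·0.06^6·0.94^0 = 0.000000
Total = 0.000176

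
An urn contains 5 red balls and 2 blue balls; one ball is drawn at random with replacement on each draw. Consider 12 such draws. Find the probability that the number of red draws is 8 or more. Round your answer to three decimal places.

0.760

X ~ Binomial(12, 0.714286); P(X ≥ 8) = Σ C(12,k) p^k (1−p)^(12−k) over k:
  k=8: C(12,8)·0.714286^8·0.285714^4 = 0.22352
  k=9: C(12,9)·0.714286^9·0.285714^3 = 0.24835
  k=10: C(12,10)·0.714286^10·0.285714^2 = 0.18626
  k=11: C(12,11)·0.714286^11·0.285714^1 = 0.08467
  k=12: C(12,12)·0.714286^12·0.285714^0 = 0.01764
Total = 0.76043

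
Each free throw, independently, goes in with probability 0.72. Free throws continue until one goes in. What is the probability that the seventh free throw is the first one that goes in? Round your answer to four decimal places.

0.0003

Geometric (trials to first success), p = 0.72.
P(Y = 7) = (1−p)^6 · p = 0.00048189 · 0.72 = 0.000347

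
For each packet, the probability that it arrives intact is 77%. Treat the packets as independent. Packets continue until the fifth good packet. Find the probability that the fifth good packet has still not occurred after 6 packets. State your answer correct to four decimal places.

0.4180

Needing more than 6 packets ⇔ fewer than 5 successes in the first 6. With X ~ Binomial(6, 0.77), P(Y > 6) = P(X ≤ 4).
  k=0: C(6,0)·0.77^0·0.23^6 = 0.000148
  k=1: C(6,1)·0.77^1·0.23^5 = 0.002974
  k=2: C(6,2)·0.77^2·0.23^4 = 0.024888
  k=3: C(6,3)·0.77^3·0.23^3 = 0.111093
  k=4: C(6,4)·0.77^4·0.23^2 = 0.278939
P(X ≤ 4) = 0.418041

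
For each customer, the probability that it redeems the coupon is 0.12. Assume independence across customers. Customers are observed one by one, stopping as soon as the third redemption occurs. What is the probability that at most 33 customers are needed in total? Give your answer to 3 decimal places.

0.775

Finishing within 33 customers ⇔ at least 3 successes in the first 33. With X ~ Binomial(33, 0.12), P(Y ≤ 33) = 1 − P(X ≤ 2).
  k=0: C(33,0)·0.12^0·0.88^33 = 0.01472
  k=1: C(33,1)·0.12^1·0.88^32 = 0.06624
  k=2: C(33,2)·0.12^2·0.88^31 = 0.14453
1 − 0.22549 = 0.77451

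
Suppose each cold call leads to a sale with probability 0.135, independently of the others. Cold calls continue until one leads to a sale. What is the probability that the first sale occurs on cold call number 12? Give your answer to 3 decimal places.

0.027

Geometric (trials to first success), p = 0.135.
P(Y = 12) = (1−p)^11 · p = 0.20285 · 0.135 = 0.02738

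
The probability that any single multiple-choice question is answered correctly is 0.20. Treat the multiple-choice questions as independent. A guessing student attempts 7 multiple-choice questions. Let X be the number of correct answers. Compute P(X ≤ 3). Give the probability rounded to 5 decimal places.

X ~ Binomial(7, 0.20); P(X ≤ 3) = Σ C(7,k) p^k (1−p)^(7−k) over k:
  k=0: C(7,0)·0.20^0·0.80^7 = 0.2097152
  k=1: C(7,1)·0.20^1·0.80^6 = 0.3670016
  k=2: C(7,2)·0.20^2·0.80^5 = 0.2752512
  k=3: C(7,3)·0.20^3·0.80^4 = 0.1146880
Total = 0.9666560

0.96666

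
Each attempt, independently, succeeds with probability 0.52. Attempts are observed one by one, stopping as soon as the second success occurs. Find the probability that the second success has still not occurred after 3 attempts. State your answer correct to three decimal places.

Needing more than 3 attempts ⇔ fewer than 2 successes in the first 3. With X ~ Binomial(3, 0.52), P(Y > 3) = P(X ≤ 1).
  k=0: C(3,0)·0.52^0·0.48^3 = 0.11059
  k=1: C(3,1)·0.52^1·0.48^2 = 0.35942
P(X ≤ 1) = 0.47002

0.470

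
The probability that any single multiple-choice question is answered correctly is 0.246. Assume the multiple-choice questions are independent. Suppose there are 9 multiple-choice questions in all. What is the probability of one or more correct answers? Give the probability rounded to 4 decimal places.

0.9212

P(at least one) = 1 − P(none) = 1 − (1 − 0.246)^9
= 1 − 0.078767 = 0.921233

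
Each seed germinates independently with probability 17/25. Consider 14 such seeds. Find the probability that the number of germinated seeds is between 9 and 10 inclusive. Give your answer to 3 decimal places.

0.431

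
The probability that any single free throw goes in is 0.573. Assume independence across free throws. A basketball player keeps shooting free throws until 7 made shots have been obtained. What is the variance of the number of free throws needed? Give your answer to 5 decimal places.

9.10367

Y = total free throws until the seventh success; negative binomial with r=7, p=0.573.
Var(Y) = r(1−p)/p² = 7·0.427 / 0.573² = 9.1036734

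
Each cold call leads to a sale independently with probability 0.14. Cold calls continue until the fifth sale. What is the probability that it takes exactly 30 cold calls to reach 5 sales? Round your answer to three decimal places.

0.029

Y = trial on which the fifth success occurs; negative binomial, r=5, p=0.14.
P(Y=30) = C(29,4) · p^5 · (1−p)^25
= 23751 · 5.3782e-05 · 0.023039 = 0.02943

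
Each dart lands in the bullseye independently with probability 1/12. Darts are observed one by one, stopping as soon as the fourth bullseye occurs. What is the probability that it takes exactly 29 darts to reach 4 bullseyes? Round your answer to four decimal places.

0.0179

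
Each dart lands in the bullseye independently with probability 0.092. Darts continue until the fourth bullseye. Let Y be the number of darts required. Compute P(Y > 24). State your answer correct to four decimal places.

Needing more than 24 darts ⇔ fewer than 4 successes in the first 24. With X ~ Binomial(24, 0.092), P(Y > 24) = P(X ≤ 3).
  k=0: C(24,0)·0.092^0·0.908^24 = 0.098642
  k=1: C(24,1)·0.092^1·0.908^23 = 0.239869
  k=2: C(24,2)·0.092^2·0.908^22 = 0.279495
  k=3: C(24,3)·0.092^3·0.908^21 = 0.207671
P(X ≤ 3) = 0.825676

0.8257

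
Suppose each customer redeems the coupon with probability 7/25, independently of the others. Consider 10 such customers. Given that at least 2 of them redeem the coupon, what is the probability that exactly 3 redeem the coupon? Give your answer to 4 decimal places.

0.3234

X ~ Binomial(10, 0.28). Want P(X=3 | X≥2) = P(X=3) / P(X≥2).
P(X=3) = C(10,3)·0.28^3·0.72^7 = 0.264230
P(X≥2) = 1 − 0.037439 − 0.145596 = 0.816965
Ratio = 0.264230 / 0.816965 = 0.323429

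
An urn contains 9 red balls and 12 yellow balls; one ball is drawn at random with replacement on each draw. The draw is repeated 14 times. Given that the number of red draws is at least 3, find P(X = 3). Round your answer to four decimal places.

0.0623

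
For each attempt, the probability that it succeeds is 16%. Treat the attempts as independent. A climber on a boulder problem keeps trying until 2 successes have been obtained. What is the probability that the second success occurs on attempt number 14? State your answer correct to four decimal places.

Y = trial on which the second success occurs; negative binomial, r=2, p=0.16.
P(Y=14) = C(13,1) · p^2 · (1−p)^12
= 13 · 0.0256 · 0.12341 = 0.041071

0.0411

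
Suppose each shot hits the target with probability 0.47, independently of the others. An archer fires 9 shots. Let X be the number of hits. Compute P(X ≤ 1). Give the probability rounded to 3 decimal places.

X ~ Binomial(9, 0.47); P(X ≤ 1) = Σ C(9,k) p^k (1−p)^(9−k) over k:
  k=0: C(9,0)·0.47^0·0.53^9 = 0.00330
  k=1: C(9,1)·0.47^1·0.53^8 = 0.02634
Total = 0.02964

0.030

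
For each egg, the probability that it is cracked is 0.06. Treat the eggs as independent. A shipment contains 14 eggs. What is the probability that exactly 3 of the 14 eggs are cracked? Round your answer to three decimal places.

X ~ Binomial(n=14, p=0.06).
P(X=3) = C(14,3) · p^3 · (1−p)^11
= 364 · 0.000216 · 0.5063 = 0.03981

0.040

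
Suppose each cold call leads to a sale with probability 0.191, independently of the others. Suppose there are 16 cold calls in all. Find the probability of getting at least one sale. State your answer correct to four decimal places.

0.9663

P(at least one) = 1 − P(none) = 1 − (1 − 0.191)^16
= 1 − 0.033665 = 0.966335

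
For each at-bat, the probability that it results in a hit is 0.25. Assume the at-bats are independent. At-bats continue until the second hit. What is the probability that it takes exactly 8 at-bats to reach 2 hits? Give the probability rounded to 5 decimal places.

Y = trial on which the second success occurs; negative binomial, r=2, p=0.25.
P(Y=8) = C(7,1) · p^2 · (1−p)^6
= 7 · 0.0625 · 0.17798 = 0.0778656

0.07787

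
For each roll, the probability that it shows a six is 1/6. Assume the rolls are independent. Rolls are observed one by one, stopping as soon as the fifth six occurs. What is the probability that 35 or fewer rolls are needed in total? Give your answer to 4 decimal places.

Finishing within 35 rolls ⇔ at least 5 successes in the first 35. With X ~ Binomial(35, 0.166667), P(Y ≤ 35) = 1 − P(X ≤ 4).
  k=0: C(35,0)·0.166667^0·0.833333^35 = 0.001693
  k=1: C(35,1)·0.166667^1·0.833333^34 = 0.011851
  k=2: C(35,2)·0.166667^2·0.833333^33 = 0.040293
  k=3: C(35,3)·0.166667^3·0.833333^32 = 0.088645
  k=4: C(35,4)·0.166667^4·0.833333^31 = 0.141833
1 − 0.284315 = 0.715685

0.7157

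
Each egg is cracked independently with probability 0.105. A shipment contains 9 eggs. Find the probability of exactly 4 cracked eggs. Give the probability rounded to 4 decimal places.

0.0088

X ~ Binomial(n=9, p=0.105).
P(X=4) = C(9,4) · p^4 · (1−p)^5
= 126 · 0.00012155 · 0.57427 = 0.008795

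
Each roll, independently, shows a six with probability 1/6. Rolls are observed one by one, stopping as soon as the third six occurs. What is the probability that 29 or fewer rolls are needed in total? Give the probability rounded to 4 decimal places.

0.8835

Finishing within 29 rolls ⇔ at least 3 successes in the first 29. With X ~ Binomial(29, 0.166667), P(Y ≤ 29) = 1 − P(X ≤ 2).
  k=0: C(29,0)·0.166667^0·0.833333^29 = 0.005055
  k=1: C(29,1)·0.166667^1·0.833333^28 = 0.029321
  k=2: C(29,2)·0.166667^2·0.833333^27 = 0.082097
1 − 0.116473 = 0.883527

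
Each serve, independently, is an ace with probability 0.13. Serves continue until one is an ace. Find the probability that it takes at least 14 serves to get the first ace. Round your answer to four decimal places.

0.1636

Y = number of serves to the first success; geometric, p = 0.13.
P(Y > 13) = P(first 13 all fail) = (1−p)^13 = 0.163588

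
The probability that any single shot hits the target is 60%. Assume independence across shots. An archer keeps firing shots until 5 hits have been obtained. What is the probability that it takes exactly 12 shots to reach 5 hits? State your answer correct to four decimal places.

0.0420

Y = trial on which the fifth success occurs; negative binomial, r=5, p=0.60.
P(Y=12) = C(11,4) · p^5 · (1−p)^7
= 330 · 0.07776 · 0.0016384 = 0.042043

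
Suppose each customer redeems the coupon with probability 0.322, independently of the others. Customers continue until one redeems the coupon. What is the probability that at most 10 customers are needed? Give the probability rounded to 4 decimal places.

Y = number of customers to the first success; geometric, p = 0.322.
P(Y ≤ 10) = 1 − (1−p)^10 = 1 − 0.020526 = 0.979474

0.9795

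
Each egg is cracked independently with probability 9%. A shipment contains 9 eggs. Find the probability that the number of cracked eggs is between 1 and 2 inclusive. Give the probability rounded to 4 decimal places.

0.5316

X ~ Binomial(9, 0.09); P(1 ≤ X ≤ 2) = Σ C(9,k) p^k (1−p)^(9−k) over k:
  k=1: C(9,1)·0.09^1·0.91^8 = 0.380905
  k=2: C(9,2)·0.09^2·0.91^7 = 0.150688
Total = 0.531592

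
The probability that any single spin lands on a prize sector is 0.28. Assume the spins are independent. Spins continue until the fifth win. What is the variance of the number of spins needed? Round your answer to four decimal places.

Y = total spins until the fifth success; negative binomial with r=5, p=0.28.
Var(Y) = r(1−p)/p² = 5·0.72 / 0.28² = 45.918367

45.9184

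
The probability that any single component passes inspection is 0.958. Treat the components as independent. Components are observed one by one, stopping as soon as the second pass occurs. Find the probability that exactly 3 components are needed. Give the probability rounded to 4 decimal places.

0.0771

Y = trial on which the second success occurs; negative binomial, r=2, p=0.958.
P(Y=3) = C(2,1) · p^2 · (1−p)^1
= 2 · 0.91776 · 0.042 = 0.077092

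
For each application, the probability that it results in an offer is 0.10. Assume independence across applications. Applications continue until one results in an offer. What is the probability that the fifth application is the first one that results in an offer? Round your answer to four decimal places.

0.0656

Geometric (trials to first success), p = 0.10.
P(Y = 5) = (1−p)^4 · p = 0.6561 · 0.10 = 0.065610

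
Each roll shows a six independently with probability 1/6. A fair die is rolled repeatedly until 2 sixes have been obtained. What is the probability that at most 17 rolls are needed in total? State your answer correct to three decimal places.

Finishing within 17 rolls ⇔ at least 2 successes in the first 17. With X ~ Binomial(17, 0.166667), P(Y ≤ 17) = 1 − P(X ≤ 1).
  k=0: C(17,0)·0.166667^0·0.833333^17 = 0.04507
  k=1: C(17,1)·0.166667^1·0.833333^16 = 0.15325
1 − 0.19832 = 0.80168

0.802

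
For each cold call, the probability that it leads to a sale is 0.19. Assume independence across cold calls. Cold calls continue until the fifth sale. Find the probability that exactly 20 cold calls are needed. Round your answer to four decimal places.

Y = trial on which the fifth success occurs; negative binomial, r=5, p=0.19.
P(Y=20) = C(19,4) · p^5 · (1−p)^15
= 3876 · 0.00024761 · 0.042391 = 0.040684

0.0407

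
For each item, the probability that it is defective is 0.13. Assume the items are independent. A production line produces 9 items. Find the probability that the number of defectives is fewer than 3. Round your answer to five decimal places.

0.89907

X ~ Binomial(9, 0.13); P(X ≤ 2) = Σ C(9,k) p^k (1−p)^(9−k) over k:
  k=0: C(9,0)·0.13^0·0.87^9 = 0.2855442
  k=1: C(9,1)·0.13^1·0.87^8 = 0.3840077
  k=2: C(9,2)·0.13^2·0.87^7 = 0.2295218
Total = 0.8990736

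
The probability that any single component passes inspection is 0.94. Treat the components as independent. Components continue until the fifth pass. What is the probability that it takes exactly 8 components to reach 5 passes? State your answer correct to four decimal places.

Y = trial on which the fifth success occurs; negative binomial, r=5, p=0.94.
P(Y=8) = C(7,4) · p^5 · (1−p)^3
= 35 · 0.7339 · 0.000216 = 0.005548

0.0055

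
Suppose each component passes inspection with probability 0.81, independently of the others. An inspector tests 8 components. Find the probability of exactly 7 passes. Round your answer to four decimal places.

0.3477

X ~ Binomial(n=8, p=0.81).
P(X=7) = C(8,7) · p^7 · (1−p)^1
= 8 · 0.22877 · 0.19 = 0.347727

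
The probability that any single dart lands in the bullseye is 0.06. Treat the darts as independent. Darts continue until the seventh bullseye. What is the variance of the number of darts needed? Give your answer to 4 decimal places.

1827.7778

Y = total darts until the seventh success; negative binomial with r=7, p=0.06.
Var(Y) = r(1−p)/p² = 7·0.94 / 0.06² = 1827.777778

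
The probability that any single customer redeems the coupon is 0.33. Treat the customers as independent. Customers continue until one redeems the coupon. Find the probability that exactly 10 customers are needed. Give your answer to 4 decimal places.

0.0090

Geometric (trials to first success), p = 0.33.
P(Y = 10) = (1−p)^9 · p = 0.027207 · 0.33 = 0.008978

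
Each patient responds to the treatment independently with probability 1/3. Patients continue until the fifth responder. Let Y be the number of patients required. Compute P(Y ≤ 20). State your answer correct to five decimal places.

0.84849

Finishing within 20 patients ⇔ at least 5 successes in the first 20. With X ~ Binomial(20, 0.333333), P(Y ≤ 20) = 1 − P(X ≤ 4).
  k=0: C(20,0)·0.333333^0·0.666667^20 = 0.0003007
  k=1: C(20,1)·0.333333^1·0.666667^19 = 0.0030073
  k=2: C(20,2)·0.333333^2·0.666667^18 = 0.0142846
  k=3: C(20,3)·0.333333^3·0.666667^17 = 0.0428538
  k=4: C(20,4)·0.333333^4·0.666667^16 = 0.0910644
1 − 0.1515109 = 0.8484891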